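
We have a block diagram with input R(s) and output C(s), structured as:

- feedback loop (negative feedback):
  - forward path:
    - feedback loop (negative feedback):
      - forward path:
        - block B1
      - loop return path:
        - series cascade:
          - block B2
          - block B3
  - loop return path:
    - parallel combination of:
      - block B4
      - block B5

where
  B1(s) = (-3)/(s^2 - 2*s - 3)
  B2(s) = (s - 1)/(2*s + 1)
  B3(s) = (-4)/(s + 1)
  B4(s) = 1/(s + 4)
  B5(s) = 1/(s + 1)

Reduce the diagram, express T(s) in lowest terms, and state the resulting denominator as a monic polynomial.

1. cascade B2, B3; result (4 - 4*s)/(2*s^2 + 3*s + 1)
2. apply the feedback formula to B1, (B2*B3); result (-6*s^2 - 9*s - 3)/(2*s^4 - s^3 - 11*s^2 + s - 15)
3. sum the parallel branches B4, B5; result (2*s + 5)/(s^2 + 5*s + 4)
4. apply the feedback formula to [B1/(1+B1*(B2*B3))], (B4+B5); result (-6*s^3 - 33*s^2 - 39*s - 12)/(2*s^5 + 7*s^4 - 15*s^3 - 55*s^2 - 47*s - 75)
The result of step 4 is T(s) in lowest terms. Its denominator has leading coefficient 2; dividing the denominator through by 2 makes it monic.

Final answer: s^5 + 7*s^4/2 - 15*s^3/2 - 55*s^2/2 - 47*s/2 - 75/2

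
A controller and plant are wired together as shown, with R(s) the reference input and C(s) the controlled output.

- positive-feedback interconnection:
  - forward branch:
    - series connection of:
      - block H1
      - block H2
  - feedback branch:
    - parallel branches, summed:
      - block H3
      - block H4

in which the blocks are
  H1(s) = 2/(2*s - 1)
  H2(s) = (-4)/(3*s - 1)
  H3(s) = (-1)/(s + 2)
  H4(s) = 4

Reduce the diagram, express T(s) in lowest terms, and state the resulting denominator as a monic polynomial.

Reducing step by step:

[1] series reduction of H1, H2 = (-8)/(6*s^2 - 5*s + 1)
[2] reduce the parallel group H3, H4 = (4*s + 7)/(s + 2)
[3] reduce the feedback loop with forward (H1*H2) and return (H3+H4) = (-8*s - 16)/(6*s^3 + 7*s^2 + 23*s + 58)
The result of step 3 is T(s) in lowest terms. Its denominator has leading coefficient 6; dividing the denominator through by 6 makes it monic.

Answer: s^3 + 7*s^2/6 + 23*s/6 + 29/3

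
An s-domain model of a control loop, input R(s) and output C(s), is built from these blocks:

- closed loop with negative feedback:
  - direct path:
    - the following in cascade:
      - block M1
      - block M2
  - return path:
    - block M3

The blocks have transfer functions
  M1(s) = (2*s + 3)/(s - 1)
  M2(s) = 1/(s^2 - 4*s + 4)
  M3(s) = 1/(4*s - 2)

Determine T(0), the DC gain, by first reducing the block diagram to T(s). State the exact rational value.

1. series reduction of M1, M2; result (2*s + 3)/(s^3 - 5*s^2 + 8*s - 4)
2. collapse the loop ((M1*M2) forward, M3 return); result (8*s^2 + 8*s - 6)/(4*s^4 - 22*s^3 + 42*s^2 - 30*s + 11)
That last expression is T(s); at s = 0 only the constant terms survive, so T(0) = -6/11.

Therefore the answer is -6/11.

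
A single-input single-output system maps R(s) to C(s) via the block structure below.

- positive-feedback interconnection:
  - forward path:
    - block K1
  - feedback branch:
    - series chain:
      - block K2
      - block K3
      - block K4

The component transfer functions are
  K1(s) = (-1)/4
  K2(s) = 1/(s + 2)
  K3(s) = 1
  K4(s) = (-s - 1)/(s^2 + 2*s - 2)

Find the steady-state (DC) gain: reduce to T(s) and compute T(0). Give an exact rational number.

(1) reduce the series chain K2, K3, K4; result (-s - 1)/(s^3 + 4*s^2 + 2*s - 4)
(2) close the feedback loop around K1, (K2*K3*K4); result (-s^3 - 4*s^2 - 2*s + 4)/(4*s^3 + 16*s^2 + 7*s - 17)
Evaluating the step-2 result (the overall T(s)) at s = 0 gives T(0) = 4/(-17) = -4/17.

Therefore the answer is -4/17.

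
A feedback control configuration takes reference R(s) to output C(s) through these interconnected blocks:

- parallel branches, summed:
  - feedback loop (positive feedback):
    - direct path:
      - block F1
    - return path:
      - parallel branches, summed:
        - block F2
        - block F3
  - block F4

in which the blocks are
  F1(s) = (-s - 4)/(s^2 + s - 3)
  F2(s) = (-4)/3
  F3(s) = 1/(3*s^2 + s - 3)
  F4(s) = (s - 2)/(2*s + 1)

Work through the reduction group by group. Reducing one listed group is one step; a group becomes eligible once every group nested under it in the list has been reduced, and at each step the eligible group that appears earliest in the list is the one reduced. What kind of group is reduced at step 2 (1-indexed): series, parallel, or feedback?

The answer is feedback.

Reasoning:
[1] combine F2, F3 in parallel
[2] feedback reduction of F1, (F2+F3)
[3] add [F1/(1-F1*(F2+F3))], F4 (parallel)
At step 2 the group reduced is feedback.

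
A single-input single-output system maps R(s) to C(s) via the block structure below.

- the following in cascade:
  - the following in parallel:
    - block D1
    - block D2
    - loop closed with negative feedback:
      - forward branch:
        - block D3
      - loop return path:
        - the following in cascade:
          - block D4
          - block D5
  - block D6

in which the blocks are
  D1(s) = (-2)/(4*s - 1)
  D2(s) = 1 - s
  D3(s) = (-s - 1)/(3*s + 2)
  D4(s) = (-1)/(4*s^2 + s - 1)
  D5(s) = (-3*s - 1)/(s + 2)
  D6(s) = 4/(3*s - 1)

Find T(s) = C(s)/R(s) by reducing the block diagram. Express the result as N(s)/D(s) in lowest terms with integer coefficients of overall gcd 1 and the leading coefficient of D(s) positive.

Step 1: series reduction of D4, D5: (3*s + 1)/(4*s^3 + 9*s^2 + s - 2)
Step 2: feedback reduction of D3, (D4*D5): (-4*s^4 - 13*s^3 - 10*s^2 + s + 2)/(12*s^4 + 35*s^3 + 18*s^2 - 8*s - 5)
Step 3: parallel reduction of D1, D2, [D3/(1+D3*(D4*D5))]: (-48*s^6 - 96*s^5 + 19*s^4 - 10*s^3 - 60*s^2 + 6*s + 13)/(48*s^5 + 128*s^4 + 37*s^3 - 50*s^2 - 12*s + 5)
Step 4: multiply (D1+D2+[D3/(1+D3*(D4*D5))]), D6 (series); the result is T(s) itself (integer coefficients, no common factor, positive leading denominator coefficient)

Final answer: (-192*s^6 - 384*s^5 + 76*s^4 - 40*s^3 - 240*s^2 + 24*s + 52)/(144*s^6 + 336*s^5 - 17*s^4 - 187*s^3 + 14*s^2 + 27*s - 5)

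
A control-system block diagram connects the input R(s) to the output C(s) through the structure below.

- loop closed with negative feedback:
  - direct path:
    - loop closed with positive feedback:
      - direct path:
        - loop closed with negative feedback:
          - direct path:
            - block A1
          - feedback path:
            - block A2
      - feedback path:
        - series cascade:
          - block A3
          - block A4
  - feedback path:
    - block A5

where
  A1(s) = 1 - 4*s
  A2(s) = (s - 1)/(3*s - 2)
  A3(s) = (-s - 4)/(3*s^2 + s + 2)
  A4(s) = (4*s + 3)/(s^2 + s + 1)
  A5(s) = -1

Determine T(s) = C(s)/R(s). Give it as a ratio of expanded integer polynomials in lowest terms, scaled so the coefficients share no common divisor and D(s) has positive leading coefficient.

Answer: (-36*s^6 - 15*s^5 - 34*s^4 + 22*s^3 - 3*s^2 + 16*s - 4)/(24*s^6 + 23*s^5 - 15*s^4 - 182*s^3 + 58*s^2 + 85*s - 26)

Working:
Step 1. apply the feedback formula to A1, A2 -> (12*s^2 - 11*s + 2)/(4*s^2 - 8*s + 3)
Step 2. cascade A3, A4 -> (-4*s^2 - 19*s - 12)/(3*s^4 + 4*s^3 + 6*s^2 + 3*s + 2)
Step 3. feedback reduction of [A1/(1+A1*A2)], (A3*A4) -> (36*s^6 + 15*s^5 + 34*s^4 - 22*s^3 + 3*s^2 - 16*s + 4)/(12*s^6 - 8*s^5 + 49*s^4 + 160*s^3 - 55*s^2 - 101*s + 30)
Step 4. feedback reduction of [[A1/(1+A1*A2)]/(1-[A1/(1+A1*A2)]*(A3*A4))], A5 - this is the overall T(s), already in the required normalized form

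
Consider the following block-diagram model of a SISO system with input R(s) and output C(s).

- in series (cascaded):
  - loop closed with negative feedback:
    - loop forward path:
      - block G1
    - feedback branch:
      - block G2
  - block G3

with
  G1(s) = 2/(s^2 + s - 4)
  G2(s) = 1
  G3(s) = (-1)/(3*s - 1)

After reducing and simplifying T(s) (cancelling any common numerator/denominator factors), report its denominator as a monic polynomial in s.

Answer: s^3 + 2*s^2/3 - 7*s/3 + 2/3

Working:
Step 1: apply the feedback formula to G1, G2 -> 2/(s^2 + s - 2)
Step 2: series reduction of [G1/(1+G1*G2)], G3 -> (-2)/(3*s^3 + 2*s^2 - 7*s + 2)
The result of step 2 is T(s) in lowest terms. Its denominator has leading coefficient 3; dividing the denominator through by 3 makes it monic.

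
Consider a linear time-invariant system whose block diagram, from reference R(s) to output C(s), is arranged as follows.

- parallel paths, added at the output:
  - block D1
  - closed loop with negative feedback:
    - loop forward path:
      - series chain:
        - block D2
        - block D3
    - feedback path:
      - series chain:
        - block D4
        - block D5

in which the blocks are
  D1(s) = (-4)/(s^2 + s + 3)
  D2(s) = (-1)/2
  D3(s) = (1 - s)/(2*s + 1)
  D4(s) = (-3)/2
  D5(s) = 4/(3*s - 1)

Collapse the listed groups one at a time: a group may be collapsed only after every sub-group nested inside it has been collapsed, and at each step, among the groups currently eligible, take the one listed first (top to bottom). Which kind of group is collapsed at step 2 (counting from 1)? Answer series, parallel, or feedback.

1. series reduction of D2, D3
2. series reduction of D4, D5
3. collapse the loop ((D2*D3) forward, (D4*D5) return)
4. add D1, [(D2*D3)/(1+(D2*D3)*(D4*D5))] (parallel)
At step 2 the group reduced is series.

Hence the answer: series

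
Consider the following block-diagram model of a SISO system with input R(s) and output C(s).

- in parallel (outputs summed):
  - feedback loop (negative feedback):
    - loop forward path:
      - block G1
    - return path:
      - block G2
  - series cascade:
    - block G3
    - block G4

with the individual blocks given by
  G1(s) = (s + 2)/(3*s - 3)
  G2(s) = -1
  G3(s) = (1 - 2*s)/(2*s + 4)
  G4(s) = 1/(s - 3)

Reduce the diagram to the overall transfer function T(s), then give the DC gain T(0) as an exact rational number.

First reduce the diagram to T(s).

1. apply the feedback formula to G1, G2 gives (s + 2)/(2*s - 5)
2. multiply G3, G4 (series) gives (1 - 2*s)/(2*s^2 - 2*s - 12)
3. parallel reduction of [G1/(1+G1*G2)], (G3*G4) gives (2*s^3 - 2*s^2 - 4*s - 29)/(4*s^3 - 14*s^2 - 14*s + 60)
DC gain: substitute s = 0 into T(s) from step 3: T(0) = -29/60.

Answer: -29/60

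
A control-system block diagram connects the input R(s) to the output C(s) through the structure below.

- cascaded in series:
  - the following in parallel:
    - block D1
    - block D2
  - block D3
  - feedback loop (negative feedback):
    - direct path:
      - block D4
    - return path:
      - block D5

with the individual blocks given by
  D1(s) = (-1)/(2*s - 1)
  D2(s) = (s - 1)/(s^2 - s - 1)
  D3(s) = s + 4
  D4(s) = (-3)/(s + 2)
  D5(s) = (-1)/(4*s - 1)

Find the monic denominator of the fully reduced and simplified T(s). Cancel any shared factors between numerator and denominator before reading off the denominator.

First reduce the diagram to T(s).

1. add D1, D2 (parallel) gives (s^2 - 2*s + 2)/(2*s^3 - 3*s^2 - s + 1)
2. close the feedback loop around D4, D5 gives (3 - 12*s)/(4*s^2 + 7*s + 1)
3. series reduction of (D1+D2), D3, [D4/(1+D4*D5)] gives (-12*s^4 - 21*s^3 + 78*s^2 - 114*s + 24)/(8*s^5 + 2*s^4 - 23*s^3 - 6*s^2 + 6*s + 1)
T(s) is the step-3 result (common factors already cancelled). Leading coefficient of the denominator: 8. Divide through by 8 for the monic polynomial.

Answer: s^5 + s^4/4 - 23*s^3/8 - 3*s^2/4 + 3*s/4 + 1/8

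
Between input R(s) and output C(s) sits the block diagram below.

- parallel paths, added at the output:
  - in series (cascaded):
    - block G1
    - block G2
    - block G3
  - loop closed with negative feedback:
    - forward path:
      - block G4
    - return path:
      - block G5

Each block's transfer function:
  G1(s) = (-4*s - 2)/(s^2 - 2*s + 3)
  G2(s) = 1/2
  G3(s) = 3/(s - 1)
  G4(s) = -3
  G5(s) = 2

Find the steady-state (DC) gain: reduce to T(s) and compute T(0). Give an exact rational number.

Step 1: cascade G1, G2, G3, giving (-6*s - 3)/(s^3 - 3*s^2 + 5*s - 3)
Step 2: close the feedback loop around G4, G5, giving 3/5
Step 3: add (G1*G2*G3), [G4/(1+G4*G5)] (parallel), giving (3*s^3 - 9*s^2 - 15*s - 24)/(5*s^3 - 15*s^2 + 25*s - 15)
The step-3 result is T(s). Setting s = 0: T(0) = -24/(-15) = 8/5.

Therefore the answer is 8/5.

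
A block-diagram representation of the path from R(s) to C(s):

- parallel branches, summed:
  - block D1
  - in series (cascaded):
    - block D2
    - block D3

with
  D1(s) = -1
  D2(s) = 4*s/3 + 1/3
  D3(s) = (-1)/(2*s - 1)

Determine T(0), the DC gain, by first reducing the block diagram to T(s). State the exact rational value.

First reduce the diagram to T(s).

[1] series reduction of D2, D3: (-4*s - 1)/(6*s - 3)
[2] parallel reduction of D1, (D2*D3): (2 - 10*s)/(6*s - 3)
The step-2 result is T(s). Setting s = 0: T(0) = 2/(-3) = -2/3.

Answer: -2/3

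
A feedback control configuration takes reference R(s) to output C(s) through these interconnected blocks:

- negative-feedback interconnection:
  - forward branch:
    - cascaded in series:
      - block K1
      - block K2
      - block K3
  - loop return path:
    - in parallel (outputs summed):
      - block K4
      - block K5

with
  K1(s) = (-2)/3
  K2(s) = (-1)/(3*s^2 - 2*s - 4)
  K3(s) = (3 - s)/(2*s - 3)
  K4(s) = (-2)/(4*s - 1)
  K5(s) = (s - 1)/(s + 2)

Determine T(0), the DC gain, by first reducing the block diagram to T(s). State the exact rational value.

Reducing step by step:

Step 1: series reduction of K1, K2, K3 -> (6 - 2*s)/(18*s^3 - 39*s^2 - 6*s + 36)
Step 2: combine K4, K5 in parallel -> (4*s^2 - 7*s - 3)/(4*s^2 + 7*s - 2)
Step 3: reduce the feedback loop with forward (K1*K2*K3) and return (K4+K5) -> (-8*s^3 + 10*s^2 + 46*s - 12)/(72*s^5 - 30*s^4 - 341*s^3 + 218*s^2 + 228*s - 90)
That last expression is T(s); at s = 0 only the constant terms survive, so T(0) = -12/(-90) = 2/15.

Answer: 2/15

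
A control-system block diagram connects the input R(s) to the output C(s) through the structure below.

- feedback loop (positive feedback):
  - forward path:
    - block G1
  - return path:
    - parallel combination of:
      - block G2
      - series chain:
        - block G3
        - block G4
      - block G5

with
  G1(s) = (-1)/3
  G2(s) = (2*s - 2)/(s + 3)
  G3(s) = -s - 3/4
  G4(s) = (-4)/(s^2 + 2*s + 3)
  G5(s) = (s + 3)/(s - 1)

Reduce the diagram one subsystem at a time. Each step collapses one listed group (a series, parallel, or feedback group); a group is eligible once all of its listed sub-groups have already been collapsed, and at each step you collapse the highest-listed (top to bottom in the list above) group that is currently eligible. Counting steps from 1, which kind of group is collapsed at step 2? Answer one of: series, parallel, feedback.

Step 1. reduce the series chain G3, G4
Step 2. combine G2, (G3*G4), G5 in parallel
Step 3. close the feedback loop around G1, (G2+(G3*G4)+G5)
The group at step 2 is a parallel group.

Answer: parallel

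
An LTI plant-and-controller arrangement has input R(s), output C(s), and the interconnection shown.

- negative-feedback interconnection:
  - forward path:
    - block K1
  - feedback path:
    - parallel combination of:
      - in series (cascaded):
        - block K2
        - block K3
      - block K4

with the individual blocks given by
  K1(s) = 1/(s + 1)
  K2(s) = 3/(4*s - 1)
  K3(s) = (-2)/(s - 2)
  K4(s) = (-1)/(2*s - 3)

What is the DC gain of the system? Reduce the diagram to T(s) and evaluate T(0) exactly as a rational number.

The answer is -3/5.

Reasoning:
[1] combine K2, K3 in series; result (-6)/(4*s^2 - 9*s + 2)
[2] add (K2*K3), K4 (parallel); result (-4*s^2 - 3*s + 16)/(8*s^3 - 30*s^2 + 31*s - 6)
[3] apply the feedback formula to K1, ((K2*K3)+K4); result (8*s^3 - 30*s^2 + 31*s - 6)/(8*s^4 - 22*s^3 - 3*s^2 + 22*s + 10)
Step 3 gives the overall T(s). Then T(0) = -6/10 = -3/5.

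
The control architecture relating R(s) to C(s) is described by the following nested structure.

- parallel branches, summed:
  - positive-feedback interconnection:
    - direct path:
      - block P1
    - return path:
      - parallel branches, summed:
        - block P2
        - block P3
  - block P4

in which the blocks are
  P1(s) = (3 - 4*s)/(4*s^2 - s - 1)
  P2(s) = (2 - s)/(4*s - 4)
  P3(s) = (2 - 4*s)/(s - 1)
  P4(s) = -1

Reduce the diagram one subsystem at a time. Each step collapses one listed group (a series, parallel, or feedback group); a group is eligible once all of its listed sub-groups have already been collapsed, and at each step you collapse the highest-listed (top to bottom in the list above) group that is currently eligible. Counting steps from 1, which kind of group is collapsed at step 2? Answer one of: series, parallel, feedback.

1. parallel reduction of P2, P3
2. close the feedback loop around P1, (P2+P3)
3. reduce the parallel group [P1/(1-P1*(P2+P3))], P4
Step 2 collapses a feedback group.

Hence the answer: feedback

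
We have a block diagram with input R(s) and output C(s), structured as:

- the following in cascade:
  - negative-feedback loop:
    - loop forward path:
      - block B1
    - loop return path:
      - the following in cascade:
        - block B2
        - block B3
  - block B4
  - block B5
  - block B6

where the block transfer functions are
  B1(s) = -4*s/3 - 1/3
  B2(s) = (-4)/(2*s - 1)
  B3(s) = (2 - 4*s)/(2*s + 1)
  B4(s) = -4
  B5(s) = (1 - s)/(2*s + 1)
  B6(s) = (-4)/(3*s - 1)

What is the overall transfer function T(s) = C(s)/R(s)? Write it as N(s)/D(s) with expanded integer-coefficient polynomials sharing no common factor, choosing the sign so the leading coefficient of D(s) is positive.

[1] combine B2, B3 in series = 8/(2*s + 1)
[2] close the feedback loop around B1, (B2*B3) = (8*s^2 + 6*s + 1)/(26*s + 5)
[3] cascade [B1/(1+B1*(B2*B3))], B4, B5, B6; the result is T(s) itself (integer coefficients, no common factor, positive leading denominator coefficient)

Answer: (-64*s^2 + 48*s + 16)/(78*s^2 - 11*s - 5)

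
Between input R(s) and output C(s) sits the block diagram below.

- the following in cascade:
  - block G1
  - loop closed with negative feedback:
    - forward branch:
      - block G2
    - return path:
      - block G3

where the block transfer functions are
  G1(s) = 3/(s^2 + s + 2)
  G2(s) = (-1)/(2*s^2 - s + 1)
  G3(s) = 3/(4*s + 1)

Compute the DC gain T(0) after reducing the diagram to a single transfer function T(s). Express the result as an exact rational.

Answer: 3/4

Working:
(1) feedback reduction of G2, G3 -> (-4*s - 1)/(8*s^3 - 2*s^2 + 3*s - 2)
(2) multiply G1, [G2/(1+G2*G3)] (series) -> (-12*s - 3)/(8*s^5 + 6*s^4 + 17*s^3 - 3*s^2 + 4*s - 4)
DC gain: substitute s = 0 into T(s) from step 2: T(0) = -3/(-4) = 3/4.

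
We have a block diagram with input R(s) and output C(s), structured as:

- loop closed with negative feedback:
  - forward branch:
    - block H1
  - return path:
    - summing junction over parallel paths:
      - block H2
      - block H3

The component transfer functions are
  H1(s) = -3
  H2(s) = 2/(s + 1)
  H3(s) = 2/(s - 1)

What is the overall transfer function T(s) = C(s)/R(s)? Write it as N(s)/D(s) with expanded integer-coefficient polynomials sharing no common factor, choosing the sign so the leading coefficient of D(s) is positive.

Step 1. parallel reduction of H2, H3 -> (4*s)/(s^2 - 1)
Step 2. apply the feedback formula to H1, (H2+H3), giving the overall T(s)

Hence the answer: (3 - 3*s^2)/(s^2 - 12*s - 1)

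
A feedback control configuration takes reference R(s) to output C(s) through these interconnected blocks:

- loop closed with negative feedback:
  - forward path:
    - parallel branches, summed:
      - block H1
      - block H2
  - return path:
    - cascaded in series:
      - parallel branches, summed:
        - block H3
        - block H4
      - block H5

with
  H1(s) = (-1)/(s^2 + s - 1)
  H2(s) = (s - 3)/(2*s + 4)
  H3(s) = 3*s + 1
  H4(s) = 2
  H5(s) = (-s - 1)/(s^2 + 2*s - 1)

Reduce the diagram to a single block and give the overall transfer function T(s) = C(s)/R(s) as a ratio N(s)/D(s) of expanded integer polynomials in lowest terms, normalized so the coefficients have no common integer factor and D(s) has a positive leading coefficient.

First reduce the diagram to T(s).

Step 1. add H1, H2 (parallel), giving (s^3 - 2*s^2 - 6*s - 1)/(2*s^3 + 6*s^2 + 2*s - 4)
Step 2. parallel reduction of H3, H4, giving 3*s + 3
Step 3. series reduction of (H3+H4), H5, giving (-3*s^2 - 6*s - 3)/(s^2 + 2*s - 1)
Step 4. reduce the feedback loop with forward (H1+H2) and return ((H3+H4)*H5), giving the overall T(s)

Answer: (-s^5 + 11*s^3 + 11*s^2 - 4*s - 1)/(s^5 - 10*s^4 - 39*s^3 - 39*s^2 - 14*s - 7)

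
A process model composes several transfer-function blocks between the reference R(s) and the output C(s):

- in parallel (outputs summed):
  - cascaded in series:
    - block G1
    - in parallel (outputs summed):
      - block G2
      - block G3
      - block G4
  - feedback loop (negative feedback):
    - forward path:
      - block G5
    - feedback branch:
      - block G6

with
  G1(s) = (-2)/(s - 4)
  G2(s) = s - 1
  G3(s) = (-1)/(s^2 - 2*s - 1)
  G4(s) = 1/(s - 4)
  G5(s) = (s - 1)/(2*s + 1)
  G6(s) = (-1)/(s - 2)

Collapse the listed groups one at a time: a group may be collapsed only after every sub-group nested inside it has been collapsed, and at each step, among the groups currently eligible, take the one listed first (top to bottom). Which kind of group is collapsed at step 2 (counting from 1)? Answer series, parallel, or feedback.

Step 1. reduce the parallel group G2, G3, G4
Step 2. series reduction of G1, (G2+G3+G4)
Step 3. close the feedback loop around G5, G6
Step 4. combine (G1*(G2+G3+G4)), [G5/(1+G5*G6)] in parallel
The group at step 2 is a series group.

Hence the answer: series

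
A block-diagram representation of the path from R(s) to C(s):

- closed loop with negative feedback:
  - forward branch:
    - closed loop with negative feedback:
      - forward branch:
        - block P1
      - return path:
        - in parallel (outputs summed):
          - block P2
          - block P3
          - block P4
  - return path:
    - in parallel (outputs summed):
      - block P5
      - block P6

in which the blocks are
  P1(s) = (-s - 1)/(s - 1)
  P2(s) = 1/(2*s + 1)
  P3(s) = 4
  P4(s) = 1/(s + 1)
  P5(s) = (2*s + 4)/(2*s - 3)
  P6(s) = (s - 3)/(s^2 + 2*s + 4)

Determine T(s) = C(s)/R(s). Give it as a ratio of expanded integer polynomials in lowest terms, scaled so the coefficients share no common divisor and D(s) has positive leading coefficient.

Answer: (4*s^5 + 8*s^4 + 9*s^3 - 17*s^2 - 34*s - 12)/(16*s^5 + 64*s^4 + 88*s^3 + 48*s^2 - 96*s - 59)

Working:
[1] sum the parallel branches P2, P3, P4 -> (8*s^2 + 15*s + 6)/(2*s^2 + 3*s + 1)
[2] feedback reduction of P1, (P2+P3+P4) -> (2*s^2 + 3*s + 1)/(6*s^2 + 16*s + 7)
[3] sum the parallel branches P5, P6 -> (2*s^3 + 10*s^2 + 7*s + 25)/(2*s^3 + s^2 + 2*s - 12)
[4] collapse the loop ([P1/(1+P1*(P2+P3+P4))] forward, (P5+P6) return); the result is T(s) itself (integer coefficients, no common factor, positive leading denominator coefficient)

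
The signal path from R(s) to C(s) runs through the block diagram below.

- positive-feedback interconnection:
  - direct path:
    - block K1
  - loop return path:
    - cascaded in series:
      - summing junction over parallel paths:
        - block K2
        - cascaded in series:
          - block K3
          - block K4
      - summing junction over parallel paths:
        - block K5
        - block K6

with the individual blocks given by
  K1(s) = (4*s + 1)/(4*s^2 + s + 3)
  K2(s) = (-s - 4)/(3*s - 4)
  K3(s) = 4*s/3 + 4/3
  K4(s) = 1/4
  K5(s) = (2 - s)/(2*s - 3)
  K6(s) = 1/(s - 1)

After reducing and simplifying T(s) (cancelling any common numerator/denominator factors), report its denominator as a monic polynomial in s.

Answer: s^5 - 331*s^4/84 + 65*s^3/14 - 5*s^2/84 - 5*s/12 - 47/21

Working:
Step 1. cascade K3, K4; result s/3 + 1/3
Step 2. sum the parallel branches K2, (K3*K4); result (3*s^2 - 4*s - 16)/(9*s - 12)
Step 3. parallel reduction of K5, K6; result (-s^2 + 5*s - 5)/(2*s^2 - 5*s + 3)
Step 4. combine (K2+(K3*K4)), (K5+K6) in series; result (-3*s^4 + 19*s^3 - 19*s^2 - 60*s + 80)/(18*s^3 - 69*s^2 + 87*s - 36)
Step 5. feedback reduction of K1, ((K2+(K3*K4))*(K5+K6)); result (72*s^4 - 258*s^3 + 279*s^2 - 57*s - 36)/(84*s^5 - 331*s^4 + 390*s^3 - 5*s^2 - 35*s - 188)
The result of step 5 is T(s) in lowest terms. Its denominator has leading coefficient 84; dividing the denominator through by 84 makes it monic.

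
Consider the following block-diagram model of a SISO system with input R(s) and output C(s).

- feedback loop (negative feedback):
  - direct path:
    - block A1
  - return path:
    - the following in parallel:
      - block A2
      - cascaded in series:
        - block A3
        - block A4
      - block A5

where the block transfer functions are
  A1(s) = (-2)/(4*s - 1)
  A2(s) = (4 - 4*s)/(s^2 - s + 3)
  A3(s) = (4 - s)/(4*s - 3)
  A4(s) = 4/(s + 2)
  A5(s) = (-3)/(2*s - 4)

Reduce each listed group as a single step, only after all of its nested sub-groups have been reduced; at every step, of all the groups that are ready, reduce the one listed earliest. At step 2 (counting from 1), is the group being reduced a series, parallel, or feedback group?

1. multiply A3, A4 (series)
2. combine A2, (A3*A4), A5 in parallel
3. collapse the loop (A1 forward, (A2+(A3*A4)+A5) return)
Step 2 collapses a parallel group.

Hence the answer: parallel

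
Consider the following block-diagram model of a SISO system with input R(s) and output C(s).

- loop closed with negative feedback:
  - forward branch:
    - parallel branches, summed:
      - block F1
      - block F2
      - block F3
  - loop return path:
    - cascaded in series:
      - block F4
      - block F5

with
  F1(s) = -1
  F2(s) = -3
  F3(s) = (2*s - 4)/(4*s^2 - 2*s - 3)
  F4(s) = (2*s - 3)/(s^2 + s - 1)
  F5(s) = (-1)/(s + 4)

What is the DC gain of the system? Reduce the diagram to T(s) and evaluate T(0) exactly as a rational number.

Step 1: combine F1, F2, F3 in parallel -> (-16*s^2 + 10*s + 8)/(4*s^2 - 2*s - 3)
Step 2: multiply F4, F5 (series) -> (3 - 2*s)/(s^3 + 5*s^2 + 3*s - 4)
Step 3: collapse the loop ((F1+F2+F3) forward, (F4*F5) return) -> (-16*s^5 - 70*s^4 + 10*s^3 + 134*s^2 - 16*s - 32)/(4*s^5 + 18*s^4 + 31*s^3 - 105*s^2 + 13*s + 36)
Step 3 gives the overall T(s). Then T(0) = -32/36 = -8/9.

Answer: -8/9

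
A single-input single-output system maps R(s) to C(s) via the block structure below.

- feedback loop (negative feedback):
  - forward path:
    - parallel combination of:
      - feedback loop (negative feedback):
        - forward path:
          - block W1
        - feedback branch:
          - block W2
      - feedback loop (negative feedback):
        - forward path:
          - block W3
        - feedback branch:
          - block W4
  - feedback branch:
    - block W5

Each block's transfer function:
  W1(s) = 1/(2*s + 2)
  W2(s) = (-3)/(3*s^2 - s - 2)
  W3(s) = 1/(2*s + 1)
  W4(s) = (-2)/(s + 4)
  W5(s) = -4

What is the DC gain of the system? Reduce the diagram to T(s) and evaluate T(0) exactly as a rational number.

(1) close the feedback loop around W1, W2: (3*s^2 - s - 2)/(6*s^3 + 4*s^2 - 6*s - 7)
(2) collapse the loop (W3 forward, W4 return): (s + 4)/(2*s^2 + 9*s + 2)
(3) add [W1/(1+W1*W2)], [W3/(1+W3*W4)] (parallel): (12*s^4 + 53*s^3 + 3*s^2 - 51*s - 32)/(12*s^5 + 62*s^4 + 36*s^3 - 60*s^2 - 75*s - 14)
(4) close the feedback loop around ([W1/(1+W1*W2)]+[W3/(1+W3*W4)]), W5: (12*s^4 + 53*s^3 + 3*s^2 - 51*s - 32)/(12*s^5 + 14*s^4 - 176*s^3 - 72*s^2 + 129*s + 114)
That last expression is T(s); at s = 0 only the constant terms survive, so T(0) = -32/114 = -16/57.

Hence the answer: -16/57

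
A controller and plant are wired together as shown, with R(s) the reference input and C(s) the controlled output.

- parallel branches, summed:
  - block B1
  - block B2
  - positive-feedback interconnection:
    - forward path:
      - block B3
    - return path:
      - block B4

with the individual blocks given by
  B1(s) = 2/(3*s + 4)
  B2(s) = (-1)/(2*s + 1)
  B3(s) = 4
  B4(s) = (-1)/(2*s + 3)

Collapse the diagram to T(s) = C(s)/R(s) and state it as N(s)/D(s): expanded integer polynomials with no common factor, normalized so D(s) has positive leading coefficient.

(1) collapse the loop (B3 forward, B4 return) = (8*s + 12)/(2*s + 7)
(2) combine B1, B2, [B3/(1-B3*B4)] in parallel; the result is T(s) itself (integer coefficients, no common factor, positive leading denominator coefficient)

Answer: (48*s^3 + 162*s^2 + 167*s + 34)/(12*s^3 + 64*s^2 + 85*s + 28)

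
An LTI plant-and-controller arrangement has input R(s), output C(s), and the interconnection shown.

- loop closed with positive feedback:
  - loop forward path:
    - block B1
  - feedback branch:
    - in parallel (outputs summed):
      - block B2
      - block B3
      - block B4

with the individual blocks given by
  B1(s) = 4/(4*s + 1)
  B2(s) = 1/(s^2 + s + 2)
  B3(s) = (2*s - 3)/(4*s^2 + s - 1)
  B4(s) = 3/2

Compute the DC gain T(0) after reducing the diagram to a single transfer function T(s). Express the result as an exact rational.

(1) parallel reduction of B2, B3, B4 gives (12*s^4 + 19*s^3 + 30*s^2 + 7*s - 20)/(8*s^4 + 10*s^3 + 16*s^2 + 2*s - 4)
(2) close the feedback loop around B1, (B2+B3+B4) gives (16*s^4 + 20*s^3 + 32*s^2 + 4*s - 8)/(16*s^5 - s^3 - 48*s^2 - 21*s + 38)
The step-2 result is T(s). Setting s = 0: T(0) = -8/38 = -4/19.

Therefore the answer is -4/19.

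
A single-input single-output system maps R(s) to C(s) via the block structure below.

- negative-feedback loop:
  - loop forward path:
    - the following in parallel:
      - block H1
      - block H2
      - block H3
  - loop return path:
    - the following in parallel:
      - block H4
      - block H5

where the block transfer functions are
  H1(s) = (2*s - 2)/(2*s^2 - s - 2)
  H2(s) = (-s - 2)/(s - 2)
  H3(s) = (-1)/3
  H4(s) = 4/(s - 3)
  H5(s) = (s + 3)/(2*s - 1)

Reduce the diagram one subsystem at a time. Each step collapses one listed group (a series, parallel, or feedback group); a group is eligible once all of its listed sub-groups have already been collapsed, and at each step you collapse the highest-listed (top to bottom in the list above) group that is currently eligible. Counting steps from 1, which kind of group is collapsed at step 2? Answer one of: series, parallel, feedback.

Step 1: reduce the parallel group H1, H2, H3
Step 2: parallel reduction of H4, H5
Step 3: feedback reduction of (H1+H2+H3), (H4+H5)
At step 2 the group reduced is parallel.

Therefore the answer is parallel.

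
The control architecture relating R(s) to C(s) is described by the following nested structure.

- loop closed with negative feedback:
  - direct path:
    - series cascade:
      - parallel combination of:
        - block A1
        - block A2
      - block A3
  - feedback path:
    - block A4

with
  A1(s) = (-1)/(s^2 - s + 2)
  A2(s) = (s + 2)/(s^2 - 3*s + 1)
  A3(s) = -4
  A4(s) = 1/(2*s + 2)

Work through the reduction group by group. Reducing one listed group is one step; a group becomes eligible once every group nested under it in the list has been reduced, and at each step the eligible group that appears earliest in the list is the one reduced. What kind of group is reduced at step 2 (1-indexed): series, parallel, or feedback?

The answer is series.

Reasoning:
Step 1. combine A1, A2 in parallel
Step 2. reduce the series chain (A1+A2), A3
Step 3. collapse the loop (((A1+A2)*A3) forward, A4 return)
Step 2 collapses a series group.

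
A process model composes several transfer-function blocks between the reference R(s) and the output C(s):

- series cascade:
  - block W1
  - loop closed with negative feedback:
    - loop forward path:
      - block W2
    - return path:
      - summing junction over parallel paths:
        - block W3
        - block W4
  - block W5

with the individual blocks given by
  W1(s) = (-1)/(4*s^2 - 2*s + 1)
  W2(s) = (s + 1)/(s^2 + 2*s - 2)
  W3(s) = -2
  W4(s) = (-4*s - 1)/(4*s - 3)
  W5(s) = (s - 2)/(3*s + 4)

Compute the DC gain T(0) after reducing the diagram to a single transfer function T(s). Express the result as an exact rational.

Step 1 - combine W3, W4 in parallel; result (5 - 12*s)/(4*s - 3)
Step 2 - collapse the loop (W2 forward, (W3+W4) return); result (4*s^2 + s - 3)/(4*s^3 - 7*s^2 - 21*s + 11)
Step 3 - reduce the series chain W1, [W2/(1+W2*(W3+W4))], W5; result (-4*s^3 + 7*s^2 + 5*s - 6)/(48*s^6 - 44*s^5 - 342*s^4 - 27*s^3 + 187*s^2 - 139*s + 44)
Step 3 gives the overall T(s). Then T(0) = -6/44 = -3/22.

Answer: -3/22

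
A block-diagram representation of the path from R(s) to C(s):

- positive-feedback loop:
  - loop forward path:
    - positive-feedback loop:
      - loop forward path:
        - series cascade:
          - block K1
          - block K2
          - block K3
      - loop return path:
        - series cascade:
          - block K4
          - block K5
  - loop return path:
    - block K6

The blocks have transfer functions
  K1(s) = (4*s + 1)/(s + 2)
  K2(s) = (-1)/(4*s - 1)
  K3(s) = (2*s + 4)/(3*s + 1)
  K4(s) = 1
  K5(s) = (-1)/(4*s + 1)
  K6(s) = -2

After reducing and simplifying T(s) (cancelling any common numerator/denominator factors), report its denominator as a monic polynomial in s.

Step 1. multiply K1, K2, K3 (series); result (-8*s - 2)/(12*s^2 + s - 1)
Step 2. reduce the series chain K4, K5; result (-1)/(4*s + 1)
Step 3. feedback reduction of (K1*K2*K3), (K4*K5); result (-8*s - 2)/(12*s^2 + s - 3)
Step 4. close the feedback loop around [(K1*K2*K3)/(1-(K1*K2*K3)*(K4*K5))], K6; result (-8*s - 2)/(12*s^2 - 15*s - 7)
T(s) is the step-4 result (common factors already cancelled). Leading coefficient of the denominator: 12. Divide through by 12 for the monic polynomial.

Answer: s^2 - 5*s/4 - 7/12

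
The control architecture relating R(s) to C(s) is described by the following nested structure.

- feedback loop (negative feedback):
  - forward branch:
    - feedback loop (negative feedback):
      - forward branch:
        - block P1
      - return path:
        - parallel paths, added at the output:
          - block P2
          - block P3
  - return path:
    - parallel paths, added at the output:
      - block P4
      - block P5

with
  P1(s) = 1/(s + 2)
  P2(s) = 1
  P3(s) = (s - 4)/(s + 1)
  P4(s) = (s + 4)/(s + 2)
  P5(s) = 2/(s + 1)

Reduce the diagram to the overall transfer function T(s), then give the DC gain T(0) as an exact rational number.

The answer is 1/3.

Reasoning:
Step 1 - reduce the parallel group P2, P3; result (2*s - 3)/(s + 1)
Step 2 - collapse the loop (P1 forward, (P2+P3) return); result (s + 1)/(s^2 + 5*s - 1)
Step 3 - combine P4, P5 in parallel; result (s^2 + 7*s + 8)/(s^2 + 3*s + 2)
Step 4 - collapse the loop ([P1/(1+P1*(P2+P3))] forward, (P4+P5) return); result (s^2 + 3*s + 2)/(s^3 + 8*s^2 + 16*s + 6)
That last expression is T(s); at s = 0 only the constant terms survive, so T(0) = 2/6 = 1/3.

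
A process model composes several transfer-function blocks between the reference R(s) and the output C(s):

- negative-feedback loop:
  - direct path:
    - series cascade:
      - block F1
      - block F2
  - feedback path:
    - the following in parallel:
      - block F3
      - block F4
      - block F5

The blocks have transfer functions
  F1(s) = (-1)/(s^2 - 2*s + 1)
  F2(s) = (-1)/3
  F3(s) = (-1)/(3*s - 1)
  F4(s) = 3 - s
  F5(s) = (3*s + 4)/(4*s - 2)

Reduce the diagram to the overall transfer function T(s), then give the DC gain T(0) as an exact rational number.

(1) reduce the series chain F1, F2: 1/(3*s^2 - 6*s + 3)
(2) sum the parallel branches F3, F4, F5: (-12*s^3 + 55*s^2 - 27*s + 4)/(12*s^2 - 10*s + 2)
(3) feedback reduction of (F1*F2), (F3+F4+F5): (12*s^2 - 10*s + 2)/(36*s^4 - 114*s^3 + 157*s^2 - 69*s + 10)
DC gain: substitute s = 0 into T(s) from step 3: T(0) = 2/10 = 1/5.

Answer: 1/5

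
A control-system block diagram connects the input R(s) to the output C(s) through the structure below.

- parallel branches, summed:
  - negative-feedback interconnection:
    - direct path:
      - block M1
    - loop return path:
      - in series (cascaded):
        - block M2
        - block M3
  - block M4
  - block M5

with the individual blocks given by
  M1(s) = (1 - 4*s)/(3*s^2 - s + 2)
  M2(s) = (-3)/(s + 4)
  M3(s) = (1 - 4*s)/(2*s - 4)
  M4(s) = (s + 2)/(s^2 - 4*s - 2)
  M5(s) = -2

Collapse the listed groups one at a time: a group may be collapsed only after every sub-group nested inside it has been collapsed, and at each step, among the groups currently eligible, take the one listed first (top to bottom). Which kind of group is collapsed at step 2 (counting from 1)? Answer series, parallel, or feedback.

The answer is feedback.

Reasoning:
[1] series reduction of M2, M3
[2] feedback reduction of M1, (M2*M3)
[3] sum the parallel branches [M1/(1+M1*(M2*M3))], M4, M5
At step 2 the group reduced is feedback.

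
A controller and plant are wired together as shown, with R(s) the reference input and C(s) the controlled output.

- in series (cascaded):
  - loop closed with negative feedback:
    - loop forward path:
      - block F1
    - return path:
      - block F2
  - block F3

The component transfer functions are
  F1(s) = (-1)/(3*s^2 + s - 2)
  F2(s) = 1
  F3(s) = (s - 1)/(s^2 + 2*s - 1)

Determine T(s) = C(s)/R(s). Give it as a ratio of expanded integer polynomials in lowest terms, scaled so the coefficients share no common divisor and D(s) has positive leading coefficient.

Answer: (1 - s)/(3*s^4 + 7*s^3 - 4*s^2 - 7*s + 3)

Working:
1. feedback reduction of F1, F2: (-1)/(3*s^2 + s - 3)
2. combine [F1/(1+F1*F2)], F3 in series - this is the overall T(s), already in the required normalized form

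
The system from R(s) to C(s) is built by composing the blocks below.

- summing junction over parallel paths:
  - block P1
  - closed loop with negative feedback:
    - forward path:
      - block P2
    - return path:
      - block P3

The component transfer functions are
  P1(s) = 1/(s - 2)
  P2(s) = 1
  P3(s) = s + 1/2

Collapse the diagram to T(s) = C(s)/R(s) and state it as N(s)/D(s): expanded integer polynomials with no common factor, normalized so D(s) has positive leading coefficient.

Reducing step by step:

Step 1 - apply the feedback formula to P2, P3, giving 2/(2*s + 3)
Step 2 - sum the parallel branches P1, [P2/(1+P2*P3)], giving the overall T(s)

Answer: (4*s - 1)/(2*s^2 - s - 6)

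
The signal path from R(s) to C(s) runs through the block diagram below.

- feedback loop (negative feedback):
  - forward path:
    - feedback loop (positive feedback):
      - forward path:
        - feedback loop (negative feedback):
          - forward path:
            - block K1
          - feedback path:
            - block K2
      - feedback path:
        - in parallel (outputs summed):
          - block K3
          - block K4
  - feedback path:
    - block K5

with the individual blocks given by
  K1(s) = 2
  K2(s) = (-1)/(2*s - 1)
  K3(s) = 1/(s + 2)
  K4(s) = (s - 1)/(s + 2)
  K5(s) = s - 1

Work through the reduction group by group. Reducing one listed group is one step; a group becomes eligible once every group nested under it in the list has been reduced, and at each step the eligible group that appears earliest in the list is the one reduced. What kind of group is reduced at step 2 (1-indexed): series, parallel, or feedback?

Answer: parallel

Working:
(1) close the feedback loop around K1, K2
(2) parallel reduction of K3, K4
(3) reduce the feedback loop with forward [K1/(1+K1*K2)] and return (K3+K4)
(4) reduce the feedback loop with forward [[K1/(1+K1*K2)]/(1-[K1/(1+K1*K2)]*(K3+K4))] and return K5
So the answer for step 2 is parallel.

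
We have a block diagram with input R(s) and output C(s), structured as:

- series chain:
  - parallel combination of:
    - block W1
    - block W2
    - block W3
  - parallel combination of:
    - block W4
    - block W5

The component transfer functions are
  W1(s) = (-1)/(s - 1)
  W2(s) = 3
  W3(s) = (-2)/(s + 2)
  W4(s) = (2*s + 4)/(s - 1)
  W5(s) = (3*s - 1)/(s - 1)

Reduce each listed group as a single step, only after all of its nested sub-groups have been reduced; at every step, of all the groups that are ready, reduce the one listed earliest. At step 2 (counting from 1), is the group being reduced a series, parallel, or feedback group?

The answer is parallel.

Reasoning:
Step 1: sum the parallel branches W1, W2, W3
Step 2: combine W4, W5 in parallel
Step 3: reduce the series chain (W1+W2+W3), (W4+W5)
Step 2 collapses a parallel group.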